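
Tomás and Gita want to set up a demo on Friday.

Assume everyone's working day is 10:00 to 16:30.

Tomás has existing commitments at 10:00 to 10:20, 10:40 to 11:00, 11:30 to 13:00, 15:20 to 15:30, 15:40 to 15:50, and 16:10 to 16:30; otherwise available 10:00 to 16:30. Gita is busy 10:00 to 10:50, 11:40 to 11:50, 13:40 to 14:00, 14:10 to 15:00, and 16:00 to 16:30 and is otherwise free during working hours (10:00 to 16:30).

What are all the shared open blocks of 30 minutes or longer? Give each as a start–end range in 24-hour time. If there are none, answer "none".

11:00–11:30, 13:00–13:40

Tomás free within 10:00–16:30: 10:20–10:40, 11:00–11:30, 13:00–15:20, 15:30–15:40, 15:50–16:10.
Gita free within 10:00–16:30: 10:50–11:40, 11:50–13:40, 14:00–14:10, 15:00–16:00.
Tomás ∩ Gita: 11:00–11:30, 13:00–13:40, 14:00–14:10, 15:00–15:20, 15:30–15:40, 15:50–16:00.
Windows ≥ 30 min: 11:00–11:30, 13:00–13:40.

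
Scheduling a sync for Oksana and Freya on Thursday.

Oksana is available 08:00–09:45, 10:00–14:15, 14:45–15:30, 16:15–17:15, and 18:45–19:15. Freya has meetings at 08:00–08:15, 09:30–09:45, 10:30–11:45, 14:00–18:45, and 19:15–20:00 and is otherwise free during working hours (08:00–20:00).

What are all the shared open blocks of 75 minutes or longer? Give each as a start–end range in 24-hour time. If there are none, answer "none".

Freya free within 08:00–20:00: 08:15–09:30, 09:45–10:30, 11:45–14:00, 18:45–19:15.
Oksana ∩ Freya: 08:15–09:30, 10:00–10:30, 11:45–14:00, 18:45–19:15.
Windows ≥ 75 min: 08:15–09:30, 11:45–14:00.

08:15–09:30, 11:45–14:00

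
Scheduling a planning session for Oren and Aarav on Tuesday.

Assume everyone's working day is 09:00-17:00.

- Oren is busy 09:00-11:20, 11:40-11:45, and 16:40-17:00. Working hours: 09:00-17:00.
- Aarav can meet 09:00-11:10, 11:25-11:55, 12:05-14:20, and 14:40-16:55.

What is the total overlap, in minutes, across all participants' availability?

280 minutes

Oren free within 09:00–17:00: 11:20–11:40, 11:45–16:40.
Oren ∩ Aarav: 11:25–11:40, 11:45–11:55, 12:05–14:20, 14:40–16:40.
Total common minutes: 15 + 10 + 135 + 120 = 280.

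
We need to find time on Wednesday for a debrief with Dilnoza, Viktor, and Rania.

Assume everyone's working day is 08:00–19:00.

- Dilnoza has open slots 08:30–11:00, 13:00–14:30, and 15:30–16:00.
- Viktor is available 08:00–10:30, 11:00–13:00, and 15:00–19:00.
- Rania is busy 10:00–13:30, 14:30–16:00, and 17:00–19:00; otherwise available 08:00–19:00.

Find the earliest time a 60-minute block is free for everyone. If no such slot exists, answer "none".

Rania free within 08:00–19:00: 08:00–10:00, 13:30–14:30, 16:00–17:00.
Dilnoza ∩ Viktor: 08:30–10:30, 15:30–16:00.
Dilnoza ∩ Viktor ∩ Rania: 08:30–10:00.
Windows ≥ 60 min: 08:30–10:00.
Earliest such window starts at 08:30.

08:30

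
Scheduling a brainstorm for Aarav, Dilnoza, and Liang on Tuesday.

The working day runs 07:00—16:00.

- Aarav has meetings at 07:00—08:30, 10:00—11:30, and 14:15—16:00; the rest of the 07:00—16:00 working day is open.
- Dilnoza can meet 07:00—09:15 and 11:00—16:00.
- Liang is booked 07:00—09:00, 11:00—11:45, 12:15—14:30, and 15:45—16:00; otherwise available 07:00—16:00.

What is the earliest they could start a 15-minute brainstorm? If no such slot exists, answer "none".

09:00

Aarav free within 07:00–16:00: 08:30–10:00, 11:30–14:15.
Liang free within 07:00–16:00: 09:00–11:00, 11:45–12:15, 14:30–15:45.
Aarav ∩ Dilnoza: 08:30–09:15, 11:30–14:15.
Aarav ∩ Dilnoza ∩ Liang: 09:00–09:15, 11:45–12:15.
Windows ≥ 15 min: 09:00–09:15, 11:45–12:15.
Earliest such window starts at 09:00.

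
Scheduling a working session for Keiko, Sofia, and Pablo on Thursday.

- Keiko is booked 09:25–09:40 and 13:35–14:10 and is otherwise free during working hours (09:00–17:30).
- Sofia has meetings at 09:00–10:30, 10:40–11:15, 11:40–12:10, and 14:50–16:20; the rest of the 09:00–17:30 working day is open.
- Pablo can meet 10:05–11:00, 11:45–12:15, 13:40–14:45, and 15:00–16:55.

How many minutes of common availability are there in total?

85 minutes

Keiko free within 09:00–17:30: 09:00–09:25, 09:40–13:35, 14:10–17:30.
Sofia free within 09:00–17:30: 10:30–10:40, 11:15–11:40, 12:10–14:50, 16:20–17:30.
Keiko ∩ Sofia: 10:30–10:40, 11:15–11:40, 12:10–13:35, 14:10–14:50, 16:20–17:30.
Keiko ∩ Sofia ∩ Pablo: 10:30–10:40, 12:10–12:15, 14:10–14:45, 16:20–16:55.
Total common minutes: 10 + 5 + 35 + 35 = 85.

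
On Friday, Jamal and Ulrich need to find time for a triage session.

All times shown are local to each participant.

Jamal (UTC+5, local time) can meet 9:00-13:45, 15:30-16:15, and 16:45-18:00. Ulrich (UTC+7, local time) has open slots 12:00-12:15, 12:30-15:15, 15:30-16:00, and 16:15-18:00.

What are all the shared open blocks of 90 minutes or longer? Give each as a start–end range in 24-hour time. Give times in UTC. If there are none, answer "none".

Jamal → UTC: 04:00–08:45, 10:30–11:15, 11:45–13:00.
Ulrich → UTC: 05:00–05:15, 05:30–08:15, 08:30–09:00, 09:15–11:00.
Jamal ∩ Ulrich: 05:00–05:15, 05:30–08:15, 08:30–08:45, 10:30–11:00.
Windows ≥ 90 min: 05:30–08:15.

05:30–08:15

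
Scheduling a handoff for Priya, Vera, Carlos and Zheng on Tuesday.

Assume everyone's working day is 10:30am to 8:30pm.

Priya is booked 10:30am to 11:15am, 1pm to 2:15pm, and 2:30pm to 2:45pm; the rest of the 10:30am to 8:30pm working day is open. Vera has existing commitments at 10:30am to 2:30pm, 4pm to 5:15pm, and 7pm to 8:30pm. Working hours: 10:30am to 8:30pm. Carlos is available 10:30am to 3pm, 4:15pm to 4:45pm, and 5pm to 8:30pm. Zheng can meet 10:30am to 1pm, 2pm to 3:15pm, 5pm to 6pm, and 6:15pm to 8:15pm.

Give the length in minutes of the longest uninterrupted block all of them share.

Priya free within 10:30–20:30: 11:15–13:00, 14:15–14:30, 14:45–20:30.
Vera free within 10:30–20:30: 14:30–16:00, 17:15–19:00.
Priya ∩ Vera: 14:45–16:00, 17:15–19:00.
Priya ∩ Vera ∩ Carlos: 14:45–15:00, 17:15–19:00.
Priya ∩ Vera ∩ Carlos ∩ Zheng: 14:45–15:00, 17:15–18:00, 18:15–19:00.
Common window lengths: 15, 45, 45 min; longest is 45.

45 minutes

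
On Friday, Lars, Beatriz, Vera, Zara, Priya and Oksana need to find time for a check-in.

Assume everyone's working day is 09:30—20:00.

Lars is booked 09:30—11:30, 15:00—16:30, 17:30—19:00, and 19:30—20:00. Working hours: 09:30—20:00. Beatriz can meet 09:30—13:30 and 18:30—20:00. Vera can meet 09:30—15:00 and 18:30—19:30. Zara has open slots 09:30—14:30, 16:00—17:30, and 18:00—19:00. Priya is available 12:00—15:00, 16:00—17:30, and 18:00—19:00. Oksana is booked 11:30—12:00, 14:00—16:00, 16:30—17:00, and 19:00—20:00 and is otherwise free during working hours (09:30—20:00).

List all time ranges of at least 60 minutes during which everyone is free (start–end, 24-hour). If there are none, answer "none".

Lars free within 09:30–20:00: 11:30–15:00, 16:30–17:30, 19:00–19:30.
Oksana free within 09:30–20:00: 09:30–11:30, 12:00–14:00, 16:00–16:30, 17:00–19:00.
Lars ∩ Beatriz: 11:30–13:30, 19:00–19:30.
Lars ∩ Beatriz ∩ Vera: 11:30–13:30, 19:00–19:30.
Lars ∩ Beatriz ∩ Vera ∩ Zara: 11:30–13:30.
Lars ∩ Beatriz ∩ Vera ∩ Zara ∩ Priya: 12:00–13:30.
Lars ∩ Beatriz ∩ Vera ∩ Zara ∩ Priya ∩ Oksana: 12:00–13:30.
Windows ≥ 60 min: 12:00–13:30.

12:00–13:30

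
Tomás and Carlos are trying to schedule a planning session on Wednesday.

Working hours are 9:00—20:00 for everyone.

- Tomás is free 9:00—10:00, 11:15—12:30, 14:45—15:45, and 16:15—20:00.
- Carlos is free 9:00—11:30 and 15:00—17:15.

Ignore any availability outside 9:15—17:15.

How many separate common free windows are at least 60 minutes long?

Tomás ∩ Carlos: 09:00–10:00, 11:15–11:30, 15:00–15:45, 16:15–17:15.
Restricted to 09:15–17:15: 09:15–10:00, 11:15–11:30, 15:00–15:45, 16:15–17:15.
Windows ≥ 60 min: 16:15–17:15.
That's 1 window.

1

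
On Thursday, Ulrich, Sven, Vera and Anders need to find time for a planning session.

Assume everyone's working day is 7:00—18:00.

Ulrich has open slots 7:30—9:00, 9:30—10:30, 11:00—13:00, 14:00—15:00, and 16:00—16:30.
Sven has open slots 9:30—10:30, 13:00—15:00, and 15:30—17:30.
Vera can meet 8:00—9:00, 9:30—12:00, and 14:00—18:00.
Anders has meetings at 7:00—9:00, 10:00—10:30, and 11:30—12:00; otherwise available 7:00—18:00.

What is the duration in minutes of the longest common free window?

60 minutes

Anders free within 07:00–18:00: 09:00–10:00, 10:30–11:30, 12:00–18:00.
Ulrich ∩ Sven: 09:30–10:30, 14:00–15:00, 16:00–16:30.
Ulrich ∩ Sven ∩ Vera: 09:30–10:30, 14:00–15:00, 16:00–16:30.
Ulrich ∩ Sven ∩ Vera ∩ Anders: 09:30–10:00, 14:00–15:00, 16:00–16:30.
Common window lengths: 30, 60, 30 min; longest is 60.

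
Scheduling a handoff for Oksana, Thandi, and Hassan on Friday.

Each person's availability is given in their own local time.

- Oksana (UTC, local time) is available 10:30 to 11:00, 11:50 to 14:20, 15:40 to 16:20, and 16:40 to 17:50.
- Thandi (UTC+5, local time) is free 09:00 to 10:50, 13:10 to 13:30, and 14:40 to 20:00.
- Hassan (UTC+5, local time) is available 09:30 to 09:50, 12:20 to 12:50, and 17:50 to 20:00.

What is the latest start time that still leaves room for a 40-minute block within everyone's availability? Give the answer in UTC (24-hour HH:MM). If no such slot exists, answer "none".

13:40

Oksana → UTC: 10:30–11:00, 11:50–14:20, 15:40–16:20, 16:40–17:50.
Thandi → UTC: 04:00–05:50, 08:10–08:30, 09:40–15:00.
Hassan → UTC: 04:30–04:50, 07:20–07:50, 12:50–15:00.
Oksana ∩ Thandi: 10:30–11:00, 11:50–14:20.
Oksana ∩ Thandi ∩ Hassan: 12:50–14:20.
Windows ≥ 40 min: 12:50–14:20.
Latest start in the last window 12:50–14:20 is 14:20 − 40 min = 13:40.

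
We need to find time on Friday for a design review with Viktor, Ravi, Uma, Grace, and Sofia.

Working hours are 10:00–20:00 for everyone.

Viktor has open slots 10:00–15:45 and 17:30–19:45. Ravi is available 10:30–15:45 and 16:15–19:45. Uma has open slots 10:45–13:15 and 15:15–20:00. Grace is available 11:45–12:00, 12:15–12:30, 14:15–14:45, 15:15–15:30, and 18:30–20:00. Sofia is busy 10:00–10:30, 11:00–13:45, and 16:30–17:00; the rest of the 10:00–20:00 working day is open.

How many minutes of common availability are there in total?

Sofia free within 10:00–20:00: 10:30–11:00, 13:45–16:30, 17:00–20:00.
Viktor ∩ Ravi: 10:30–15:45, 17:30–19:45.
Viktor ∩ Ravi ∩ Uma: 10:45–13:15, 15:15–15:45, 17:30–19:45.
Viktor ∩ Ravi ∩ Uma ∩ Grace: 11:45–12:00, 12:15–12:30, 15:15–15:30, 18:30–19:45.
Viktor ∩ Ravi ∩ Uma ∩ Grace ∩ Sofia: 15:15–15:30, 18:30–19:45.
Total common minutes: 15 + 75 = 90.

90 minutes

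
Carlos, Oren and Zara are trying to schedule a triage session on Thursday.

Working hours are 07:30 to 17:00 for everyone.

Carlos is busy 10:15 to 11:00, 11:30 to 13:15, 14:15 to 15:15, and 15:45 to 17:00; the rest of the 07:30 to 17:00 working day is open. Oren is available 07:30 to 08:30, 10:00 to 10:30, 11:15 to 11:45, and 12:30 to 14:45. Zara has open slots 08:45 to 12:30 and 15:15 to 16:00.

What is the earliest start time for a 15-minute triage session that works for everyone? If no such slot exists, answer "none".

10:00

Carlos free within 07:30–17:00: 07:30–10:15, 11:00–11:30, 13:15–14:15, 15:15–15:45.
Carlos ∩ Oren: 07:30–08:30, 10:00–10:15, 11:15–11:30, 13:15–14:15.
Carlos ∩ Oren ∩ Zara: 10:00–10:15, 11:15–11:30.
Windows ≥ 15 min: 10:00–10:15, 11:15–11:30.
Earliest such window starts at 10:00.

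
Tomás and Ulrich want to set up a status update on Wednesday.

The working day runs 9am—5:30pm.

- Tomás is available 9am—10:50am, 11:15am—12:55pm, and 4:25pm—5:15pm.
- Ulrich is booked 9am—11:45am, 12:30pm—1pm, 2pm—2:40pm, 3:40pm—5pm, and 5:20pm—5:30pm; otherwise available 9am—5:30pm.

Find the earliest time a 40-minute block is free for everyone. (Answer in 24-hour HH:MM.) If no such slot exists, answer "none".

11:45

Ulrich free within 09:00–17:30: 11:45–12:30, 13:00–14:00, 14:40–15:40, 17:00–17:20.
Tomás ∩ Ulrich: 11:45–12:30, 17:00–17:15.
Windows ≥ 40 min: 11:45–12:30.
Earliest such window starts at 11:45.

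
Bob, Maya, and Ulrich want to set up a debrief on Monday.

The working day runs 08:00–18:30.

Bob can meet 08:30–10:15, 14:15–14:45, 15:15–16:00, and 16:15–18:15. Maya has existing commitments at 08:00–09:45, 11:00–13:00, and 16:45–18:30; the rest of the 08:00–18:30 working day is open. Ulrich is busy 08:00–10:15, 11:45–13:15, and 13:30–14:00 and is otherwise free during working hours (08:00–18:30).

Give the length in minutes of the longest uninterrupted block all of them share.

Maya free within 08:00–18:30: 09:45–11:00, 13:00–16:45.
Ulrich free within 08:00–18:30: 10:15–11:45, 13:15–13:30, 14:00–18:30.
Bob ∩ Maya: 09:45–10:15, 14:15–14:45, 15:15–16:00, 16:15–16:45.
Bob ∩ Maya ∩ Ulrich: 14:15–14:45, 15:15–16:00, 16:15–16:45.
Common window lengths: 30, 45, 30 min; longest is 45.

45 minutes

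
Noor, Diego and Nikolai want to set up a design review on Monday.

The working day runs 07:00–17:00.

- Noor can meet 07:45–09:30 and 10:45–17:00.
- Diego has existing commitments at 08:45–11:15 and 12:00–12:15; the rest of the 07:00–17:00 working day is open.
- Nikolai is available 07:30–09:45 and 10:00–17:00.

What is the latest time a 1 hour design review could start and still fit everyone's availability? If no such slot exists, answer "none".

Diego free within 07:00–17:00: 07:00–08:45, 11:15–12:00, 12:15–17:00.
Noor ∩ Diego: 07:45–08:45, 11:15–12:00, 12:15–17:00.
Noor ∩ Diego ∩ Nikolai: 07:45–08:45, 11:15–12:00, 12:15–17:00.
Windows ≥ 60 min: 07:45–08:45, 12:15–17:00.
Latest start in the last window 12:15–17:00 is 17:00 − 60 min = 16:00.

16:00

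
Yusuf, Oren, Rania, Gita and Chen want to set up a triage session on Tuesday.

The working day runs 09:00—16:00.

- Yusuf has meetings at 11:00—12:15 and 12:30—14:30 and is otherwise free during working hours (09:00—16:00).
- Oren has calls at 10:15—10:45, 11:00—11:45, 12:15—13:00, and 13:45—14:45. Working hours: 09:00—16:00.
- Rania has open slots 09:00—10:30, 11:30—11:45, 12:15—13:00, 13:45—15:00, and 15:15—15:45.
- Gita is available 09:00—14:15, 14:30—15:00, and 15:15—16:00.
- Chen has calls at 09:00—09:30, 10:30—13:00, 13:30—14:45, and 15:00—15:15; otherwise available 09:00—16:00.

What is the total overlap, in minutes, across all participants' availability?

90 minutes

Yusuf free within 09:00–16:00: 09:00–11:00, 12:15–12:30, 14:30–16:00.
Oren free within 09:00–16:00: 09:00–10:15, 10:45–11:00, 11:45–12:15, 13:00–13:45, 14:45–16:00.
Chen free within 09:00–16:00: 09:30–10:30, 13:00–13:30, 14:45–15:00, 15:15–16:00.
Yusuf ∩ Oren: 09:00–10:15, 10:45–11:00, 14:45–16:00.
Yusuf ∩ Oren ∩ Rania: 09:00–10:15, 14:45–15:00, 15:15–15:45.
Yusuf ∩ Oren ∩ Rania ∩ Gita: 09:00–10:15, 14:45–15:00, 15:15–15:45.
Yusuf ∩ Oren ∩ Rania ∩ Gita ∩ Chen: 09:30–10:15, 14:45–15:00, 15:15–15:45.
Total common minutes: 45 + 15 + 30 = 90.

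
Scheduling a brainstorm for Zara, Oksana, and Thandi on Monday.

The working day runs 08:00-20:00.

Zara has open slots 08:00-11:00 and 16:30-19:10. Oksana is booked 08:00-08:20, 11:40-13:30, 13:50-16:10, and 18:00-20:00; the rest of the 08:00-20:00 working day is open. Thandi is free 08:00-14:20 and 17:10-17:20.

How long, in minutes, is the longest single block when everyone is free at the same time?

Oksana free within 08:00–20:00: 08:20–11:40, 13:30–13:50, 16:10–18:00.
Zara ∩ Oksana: 08:20–11:00, 16:30–18:00.
Zara ∩ Oksana ∩ Thandi: 08:20–11:00, 17:10–17:20.
Common window lengths: 160, 10 min; longest is 160.

160 minutes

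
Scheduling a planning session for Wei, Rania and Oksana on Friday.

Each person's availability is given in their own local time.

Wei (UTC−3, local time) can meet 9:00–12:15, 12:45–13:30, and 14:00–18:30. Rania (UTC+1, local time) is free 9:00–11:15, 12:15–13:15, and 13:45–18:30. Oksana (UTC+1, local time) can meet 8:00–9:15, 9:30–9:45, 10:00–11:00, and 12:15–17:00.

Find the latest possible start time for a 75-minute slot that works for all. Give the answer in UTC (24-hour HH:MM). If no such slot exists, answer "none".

Wei → UTC: 12:00–15:15, 15:45–16:30, 17:00–21:30.
Rania → UTC: 08:00–10:15, 11:15–12:15, 12:45–17:30.
Oksana → UTC: 07:00–08:15, 08:30–08:45, 09:00–10:00, 11:15–16:00.
Wei ∩ Rania: 12:00–12:15, 12:45–15:15, 15:45–16:30, 17:00–17:30.
Wei ∩ Rania ∩ Oksana: 12:00–12:15, 12:45–15:15, 15:45–16:00.
Windows ≥ 75 min: 12:45–15:15.
Latest start in the last window 12:45–15:15 is 15:15 − 75 min = 14:00.

14:00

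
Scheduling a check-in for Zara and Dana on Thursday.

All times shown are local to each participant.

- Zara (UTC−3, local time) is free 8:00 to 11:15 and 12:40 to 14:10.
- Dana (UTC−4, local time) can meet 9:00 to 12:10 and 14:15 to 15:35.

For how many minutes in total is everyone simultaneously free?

Zara → UTC: 11:00–14:15, 15:40–17:10.
Dana → UTC: 13:00–16:10, 18:15–19:35.
Zara ∩ Dana: 13:00–14:15, 15:40–16:10.
Total common minutes: 75 + 30 = 105.

105 minutes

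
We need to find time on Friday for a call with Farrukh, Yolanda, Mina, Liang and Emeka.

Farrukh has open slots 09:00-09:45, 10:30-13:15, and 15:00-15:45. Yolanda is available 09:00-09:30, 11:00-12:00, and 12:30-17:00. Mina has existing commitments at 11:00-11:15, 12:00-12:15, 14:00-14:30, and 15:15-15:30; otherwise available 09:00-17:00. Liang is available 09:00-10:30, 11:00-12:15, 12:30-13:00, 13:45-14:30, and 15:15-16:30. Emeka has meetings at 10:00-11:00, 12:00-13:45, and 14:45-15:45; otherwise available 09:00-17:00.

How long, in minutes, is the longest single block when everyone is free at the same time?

45 minutes

Mina free within 09:00–17:00: 09:00–11:00, 11:15–12:00, 12:15–14:00, 14:30–15:15, 15:30–17:00.
Emeka free within 09:00–17:00: 09:00–10:00, 11:00–12:00, 13:45–14:45, 15:45–17:00.
Farrukh ∩ Yolanda: 09:00–09:30, 11:00–12:00, 12:30–13:15, 15:00–15:45.
Farrukh ∩ Yolanda ∩ Mina: 09:00–09:30, 11:15–12:00, 12:30–13:15, 15:00–15:15, 15:30–15:45.
Farrukh ∩ Yolanda ∩ Mina ∩ Liang: 09:00–09:30, 11:15–12:00, 12:30–13:00, 15:30–15:45.
Farrukh ∩ Yolanda ∩ Mina ∩ Liang ∩ Emeka: 09:00–09:30, 11:15–12:00.
Common window lengths: 30, 45 min; longest is 45.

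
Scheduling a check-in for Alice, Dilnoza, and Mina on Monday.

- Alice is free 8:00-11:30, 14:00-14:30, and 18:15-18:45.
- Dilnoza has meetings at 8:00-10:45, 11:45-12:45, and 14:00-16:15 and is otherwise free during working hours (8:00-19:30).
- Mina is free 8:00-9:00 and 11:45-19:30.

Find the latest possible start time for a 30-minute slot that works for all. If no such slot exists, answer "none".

18:15

Dilnoza free within 08:00–19:30: 10:45–11:45, 12:45–14:00, 16:15–19:30.
Alice ∩ Dilnoza: 10:45–11:30, 18:15–18:45.
Alice ∩ Dilnoza ∩ Mina: 18:15–18:45.
Windows ≥ 30 min: 18:15–18:45.
Latest start in the last window 18:15–18:45 is 18:45 − 30 min = 18:15.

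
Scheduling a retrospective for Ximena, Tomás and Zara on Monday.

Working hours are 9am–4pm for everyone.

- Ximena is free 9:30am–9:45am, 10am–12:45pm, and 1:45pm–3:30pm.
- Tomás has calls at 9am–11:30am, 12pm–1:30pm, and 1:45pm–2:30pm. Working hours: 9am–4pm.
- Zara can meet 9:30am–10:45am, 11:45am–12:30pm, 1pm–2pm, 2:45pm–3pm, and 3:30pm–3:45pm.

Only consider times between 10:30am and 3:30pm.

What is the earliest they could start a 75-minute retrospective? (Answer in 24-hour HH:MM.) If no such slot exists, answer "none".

Tomás free within 09:00–16:00: 11:30–12:00, 13:30–13:45, 14:30–16:00.
Ximena ∩ Tomás: 11:30–12:00, 14:30–15:30.
Ximena ∩ Tomás ∩ Zara: 11:45–12:00, 14:45–15:00.
Restricted to 10:30–15:30: 11:45–12:00, 14:45–15:00.
Windows ≥ 75 min: (none).

none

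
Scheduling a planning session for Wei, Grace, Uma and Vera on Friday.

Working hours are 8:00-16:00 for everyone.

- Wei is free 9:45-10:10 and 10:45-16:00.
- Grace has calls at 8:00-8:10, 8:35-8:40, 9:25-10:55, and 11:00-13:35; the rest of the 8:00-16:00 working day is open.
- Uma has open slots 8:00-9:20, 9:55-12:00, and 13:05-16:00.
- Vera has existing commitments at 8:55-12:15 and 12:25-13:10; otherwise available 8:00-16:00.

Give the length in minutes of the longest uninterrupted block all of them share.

145 minutes

Grace free within 08:00–16:00: 08:10–08:35, 08:40–09:25, 10:55–11:00, 13:35–16:00.
Vera free within 08:00–16:00: 08:00–08:55, 12:15–12:25, 13:10–16:00.
Wei ∩ Grace: 10:55–11:00, 13:35–16:00.
Wei ∩ Grace ∩ Uma: 10:55–11:00, 13:35–16:00.
Wei ∩ Grace ∩ Uma ∩ Vera: 13:35–16:00.
Single common window of 145 minutes.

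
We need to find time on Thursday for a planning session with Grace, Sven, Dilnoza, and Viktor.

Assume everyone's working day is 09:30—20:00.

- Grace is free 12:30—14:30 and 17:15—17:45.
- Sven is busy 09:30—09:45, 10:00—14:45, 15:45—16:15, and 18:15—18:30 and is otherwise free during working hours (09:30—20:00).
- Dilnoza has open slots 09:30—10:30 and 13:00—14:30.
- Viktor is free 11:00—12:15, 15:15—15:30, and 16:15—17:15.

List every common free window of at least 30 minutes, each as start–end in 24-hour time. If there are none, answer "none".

none

Sven free within 09:30–20:00: 09:45–10:00, 14:45–15:45, 16:15–18:15, 18:30–20:00.
Grace ∩ Sven: 17:15–17:45.
Grace ∩ Sven ∩ Dilnoza: (none).
Grace ∩ Sven ∩ Dilnoza ∩ Viktor: (none).
Windows ≥ 30 min: (none).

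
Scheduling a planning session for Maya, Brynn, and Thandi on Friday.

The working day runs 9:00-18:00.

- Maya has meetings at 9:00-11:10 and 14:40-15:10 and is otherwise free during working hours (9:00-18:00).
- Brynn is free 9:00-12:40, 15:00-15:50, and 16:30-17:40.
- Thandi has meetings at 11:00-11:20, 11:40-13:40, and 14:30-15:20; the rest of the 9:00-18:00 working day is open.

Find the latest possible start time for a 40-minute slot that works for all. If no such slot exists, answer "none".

17:00

Maya free within 09:00–18:00: 11:10–14:40, 15:10–18:00.
Thandi free within 09:00–18:00: 09:00–11:00, 11:20–11:40, 13:40–14:30, 15:20–18:00.
Maya ∩ Brynn: 11:10–12:40, 15:10–15:50, 16:30–17:40.
Maya ∩ Brynn ∩ Thandi: 11:20–11:40, 15:20–15:50, 16:30–17:40.
Windows ≥ 40 min: 16:30–17:40.
Latest start in the last window 16:30–17:40 is 17:40 − 40 min = 17:00.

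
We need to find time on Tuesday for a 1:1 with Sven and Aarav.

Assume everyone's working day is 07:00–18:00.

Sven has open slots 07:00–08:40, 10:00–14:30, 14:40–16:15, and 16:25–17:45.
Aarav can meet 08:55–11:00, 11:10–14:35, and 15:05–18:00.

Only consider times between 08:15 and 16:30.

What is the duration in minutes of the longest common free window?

200 minutes

Sven ∩ Aarav: 10:00–11:00, 11:10–14:30, 15:05–16:15, 16:25–17:45.
Restricted to 08:15–16:30: 10:00–11:00, 11:10–14:30, 15:05–16:15, 16:25–16:30.
Common window lengths: 60, 200, 70, 5 min; longest is 200.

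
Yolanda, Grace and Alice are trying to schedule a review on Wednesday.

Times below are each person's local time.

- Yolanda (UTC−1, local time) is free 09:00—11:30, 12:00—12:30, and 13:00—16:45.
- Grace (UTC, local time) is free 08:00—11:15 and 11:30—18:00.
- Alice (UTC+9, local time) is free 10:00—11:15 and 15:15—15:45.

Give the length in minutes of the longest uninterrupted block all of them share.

0 minutes

Yolanda → UTC: 10:00–12:30, 13:00–13:30, 14:00–17:45.
Grace → UTC: 08:00–11:15, 11:30–18:00.
Alice → UTC: 01:00–02:15, 06:15–06:45.
Yolanda ∩ Grace: 10:00–11:15, 11:30–12:30, 13:00–13:30, 14:00–17:45.
Yolanda ∩ Grace ∩ Alice: (none).
No common window.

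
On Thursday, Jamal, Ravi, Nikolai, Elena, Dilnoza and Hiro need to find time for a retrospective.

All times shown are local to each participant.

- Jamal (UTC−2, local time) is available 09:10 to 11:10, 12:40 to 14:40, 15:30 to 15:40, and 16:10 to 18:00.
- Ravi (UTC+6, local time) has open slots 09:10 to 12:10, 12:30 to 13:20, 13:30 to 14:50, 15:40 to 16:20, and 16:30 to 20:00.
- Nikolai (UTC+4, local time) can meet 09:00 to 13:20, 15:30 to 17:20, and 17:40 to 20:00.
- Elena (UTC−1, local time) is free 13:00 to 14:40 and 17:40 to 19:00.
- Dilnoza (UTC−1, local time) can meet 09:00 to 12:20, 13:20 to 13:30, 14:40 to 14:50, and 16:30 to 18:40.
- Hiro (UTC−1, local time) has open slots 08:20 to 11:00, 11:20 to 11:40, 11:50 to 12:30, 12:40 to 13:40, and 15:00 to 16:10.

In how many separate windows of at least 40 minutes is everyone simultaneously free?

Jamal → UTC: 11:10–13:10, 14:40–16:40, 17:30–17:40, 18:10–20:00.
Ravi → UTC: 03:10–06:10, 06:30–07:20, 07:30–08:50, 09:40–10:20, 10:30–14:00.
Nikolai → UTC: 05:00–09:20, 11:30–13:20, 13:40–16:00.
Elena → UTC: 14:00–15:40, 18:40–20:00.
Dilnoza → UTC: 10:00–13:20, 14:20–14:30, 15:40–15:50, 17:30–19:40.
Hiro → UTC: 09:20–12:00, 12:20–12:40, 12:50–13:30, 13:40–14:40, 16:00–17:10.
Jamal ∩ Ravi: 11:10–13:10.
Jamal ∩ Ravi ∩ Nikolai: 11:30–13:10.
Jamal ∩ Ravi ∩ Nikolai ∩ Elena: (none).
Jamal ∩ Ravi ∩ Nikolai ∩ Elena ∩ Dilnoza: (none).
Jamal ∩ Ravi ∩ Nikolai ∩ Elena ∩ Dilnoza ∩ Hiro: (none).
Windows ≥ 40 min: (none).
That's 0 windows.

0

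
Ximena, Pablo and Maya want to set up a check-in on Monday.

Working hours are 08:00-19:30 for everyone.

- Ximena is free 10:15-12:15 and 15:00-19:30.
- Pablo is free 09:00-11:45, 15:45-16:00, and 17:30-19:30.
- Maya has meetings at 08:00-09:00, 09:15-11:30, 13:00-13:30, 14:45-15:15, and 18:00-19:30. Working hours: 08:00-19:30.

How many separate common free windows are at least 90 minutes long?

0

Maya free within 08:00–19:30: 09:00–09:15, 11:30–13:00, 13:30–14:45, 15:15–18:00.
Ximena ∩ Pablo: 10:15–11:45, 15:45–16:00, 17:30–19:30.
Ximena ∩ Pablo ∩ Maya: 11:30–11:45, 15:45–16:00, 17:30–18:00.
Windows ≥ 90 min: (none).
That's 0 windows.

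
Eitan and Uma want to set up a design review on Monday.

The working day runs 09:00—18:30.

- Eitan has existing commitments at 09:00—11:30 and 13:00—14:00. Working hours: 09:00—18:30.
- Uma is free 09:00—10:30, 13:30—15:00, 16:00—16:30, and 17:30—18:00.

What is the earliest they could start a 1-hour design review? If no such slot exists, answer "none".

Eitan free within 09:00–18:30: 11:30–13:00, 14:00–18:30.
Eitan ∩ Uma: 14:00–15:00, 16:00–16:30, 17:30–18:00.
Windows ≥ 60 min: 14:00–15:00.
Earliest such window starts at 14:00.

14:00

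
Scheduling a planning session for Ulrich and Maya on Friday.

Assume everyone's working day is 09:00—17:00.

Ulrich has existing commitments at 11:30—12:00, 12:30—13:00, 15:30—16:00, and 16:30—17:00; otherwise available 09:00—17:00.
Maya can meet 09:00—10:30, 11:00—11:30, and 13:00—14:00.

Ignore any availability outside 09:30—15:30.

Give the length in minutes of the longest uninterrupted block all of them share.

Ulrich free within 09:00–17:00: 09:00–11:30, 12:00–12:30, 13:00–15:30, 16:00–16:30.
Ulrich ∩ Maya: 09:00–10:30, 11:00–11:30, 13:00–14:00.
Restricted to 09:30–15:30: 09:30–10:30, 11:00–11:30, 13:00–14:00.
Common window lengths: 60, 30, 60 min; longest is 60.

60 minutes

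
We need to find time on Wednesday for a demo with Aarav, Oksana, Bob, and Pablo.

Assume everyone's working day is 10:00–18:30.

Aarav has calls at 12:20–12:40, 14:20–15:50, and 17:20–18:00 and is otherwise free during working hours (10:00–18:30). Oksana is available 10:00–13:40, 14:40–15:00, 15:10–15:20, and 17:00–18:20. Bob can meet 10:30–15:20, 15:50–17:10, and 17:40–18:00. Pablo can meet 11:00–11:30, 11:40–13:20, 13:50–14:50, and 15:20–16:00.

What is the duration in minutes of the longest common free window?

Aarav free within 10:00–18:30: 10:00–12:20, 12:40–14:20, 15:50–17:20, 18:00–18:30.
Aarav ∩ Oksana: 10:00–12:20, 12:40–13:40, 17:00–17:20, 18:00–18:20.
Aarav ∩ Oksana ∩ Bob: 10:30–12:20, 12:40–13:40, 17:00–17:10.
Aarav ∩ Oksana ∩ Bob ∩ Pablo: 11:00–11:30, 11:40–12:20, 12:40–13:20.
Common window lengths: 30, 40, 40 min; longest is 40.

40 minutes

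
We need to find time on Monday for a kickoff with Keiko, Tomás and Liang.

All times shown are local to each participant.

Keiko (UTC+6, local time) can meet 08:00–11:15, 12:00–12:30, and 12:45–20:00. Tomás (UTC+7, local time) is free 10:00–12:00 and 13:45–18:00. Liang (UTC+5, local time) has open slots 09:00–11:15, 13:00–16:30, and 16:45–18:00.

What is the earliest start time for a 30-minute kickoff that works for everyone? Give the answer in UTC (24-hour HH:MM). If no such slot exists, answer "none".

04:00

Keiko → UTC: 02:00–05:15, 06:00–06:30, 06:45–14:00.
Tomás → UTC: 03:00–05:00, 06:45–11:00.
Liang → UTC: 04:00–06:15, 08:00–11:30, 11:45–13:00.
Keiko ∩ Tomás: 03:00–05:00, 06:45–11:00.
Keiko ∩ Tomás ∩ Liang: 04:00–05:00, 08:00–11:00.
Windows ≥ 30 min: 04:00–05:00, 08:00–11:00.
Earliest such window starts at 04:00.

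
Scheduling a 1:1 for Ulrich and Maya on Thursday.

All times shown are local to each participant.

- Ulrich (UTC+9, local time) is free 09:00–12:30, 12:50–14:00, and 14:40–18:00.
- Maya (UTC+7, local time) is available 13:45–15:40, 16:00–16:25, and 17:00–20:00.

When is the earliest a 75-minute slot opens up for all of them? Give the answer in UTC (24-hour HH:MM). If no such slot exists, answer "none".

06:45

Ulrich → UTC: 00:00–03:30, 03:50–05:00, 05:40–09:00.
Maya → UTC: 06:45–08:40, 09:00–09:25, 10:00–13:00.
Ulrich ∩ Maya: 06:45–08:40.
Windows ≥ 75 min: 06:45–08:40.
Earliest such window starts at 06:45.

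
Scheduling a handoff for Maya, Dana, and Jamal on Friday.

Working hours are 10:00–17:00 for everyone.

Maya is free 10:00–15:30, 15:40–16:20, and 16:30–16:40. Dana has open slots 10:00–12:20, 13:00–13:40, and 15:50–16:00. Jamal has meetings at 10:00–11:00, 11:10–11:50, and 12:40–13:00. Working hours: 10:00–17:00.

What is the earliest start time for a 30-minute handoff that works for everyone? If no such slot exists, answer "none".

Jamal free within 10:00–17:00: 11:00–11:10, 11:50–12:40, 13:00–17:00.
Maya ∩ Dana: 10:00–12:20, 13:00–13:40, 15:50–16:00.
Maya ∩ Dana ∩ Jamal: 11:00–11:10, 11:50–12:20, 13:00–13:40, 15:50–16:00.
Windows ≥ 30 min: 11:50–12:20, 13:00–13:40.
Earliest such window starts at 11:50.

11:50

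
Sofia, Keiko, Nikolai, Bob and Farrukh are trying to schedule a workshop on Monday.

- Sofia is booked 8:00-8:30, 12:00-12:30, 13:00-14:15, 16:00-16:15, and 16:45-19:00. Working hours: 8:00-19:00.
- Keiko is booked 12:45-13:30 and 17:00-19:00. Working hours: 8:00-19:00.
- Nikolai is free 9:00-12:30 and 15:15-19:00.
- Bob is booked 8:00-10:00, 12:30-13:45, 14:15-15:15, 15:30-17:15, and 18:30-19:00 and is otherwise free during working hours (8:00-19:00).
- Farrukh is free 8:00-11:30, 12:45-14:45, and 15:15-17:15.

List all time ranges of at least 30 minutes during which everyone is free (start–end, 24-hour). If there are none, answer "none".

Sofia free within 08:00–19:00: 08:30–12:00, 12:30–13:00, 14:15–16:00, 16:15–16:45.
Keiko free within 08:00–19:00: 08:00–12:45, 13:30–17:00.
Bob free within 08:00–19:00: 10:00–12:30, 13:45–14:15, 15:15–15:30, 17:15–18:30.
Sofia ∩ Keiko: 08:30–12:00, 12:30–12:45, 14:15–16:00, 16:15–16:45.
Sofia ∩ Keiko ∩ Nikolai: 09:00–12:00, 15:15–16:00, 16:15–16:45.
Sofia ∩ Keiko ∩ Nikolai ∩ Bob: 10:00–12:00, 15:15–15:30.
Sofia ∩ Keiko ∩ Nikolai ∩ Bob ∩ Farrukh: 10:00–11:30, 15:15–15:30.
Windows ≥ 30 min: 10:00–11:30.

10:00–11:30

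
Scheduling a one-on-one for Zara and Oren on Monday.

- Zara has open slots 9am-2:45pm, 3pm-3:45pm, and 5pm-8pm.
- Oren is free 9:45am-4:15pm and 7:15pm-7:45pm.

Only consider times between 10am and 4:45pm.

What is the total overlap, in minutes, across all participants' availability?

Zara ∩ Oren: 09:45–14:45, 15:00–15:45, 19:15–19:45.
Restricted to 10:00–16:45: 10:00–14:45, 15:00–15:45.
Total common minutes: 285 + 45 = 330.

330 minutes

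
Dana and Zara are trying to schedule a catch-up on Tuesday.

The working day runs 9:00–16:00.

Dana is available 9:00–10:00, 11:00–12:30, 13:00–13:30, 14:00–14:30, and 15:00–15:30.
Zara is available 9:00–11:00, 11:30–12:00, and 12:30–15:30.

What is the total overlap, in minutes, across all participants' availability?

Dana ∩ Zara: 09:00–10:00, 11:30–12:00, 13:00–13:30, 14:00–14:30, 15:00–15:30.
Total common minutes: 60 + 30 + 30 + 30 + 30 = 180.

180 minutes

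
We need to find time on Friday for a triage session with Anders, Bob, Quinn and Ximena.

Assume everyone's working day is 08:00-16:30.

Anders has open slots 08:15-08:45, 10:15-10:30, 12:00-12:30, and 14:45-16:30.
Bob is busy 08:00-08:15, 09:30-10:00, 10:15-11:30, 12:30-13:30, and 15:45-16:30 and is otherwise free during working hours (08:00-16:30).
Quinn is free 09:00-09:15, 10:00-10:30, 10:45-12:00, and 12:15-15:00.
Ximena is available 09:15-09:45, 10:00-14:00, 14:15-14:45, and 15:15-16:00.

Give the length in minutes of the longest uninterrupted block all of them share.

Bob free within 08:00–16:30: 08:15–09:30, 10:00–10:15, 11:30–12:30, 13:30–15:45.
Anders ∩ Bob: 08:15–08:45, 12:00–12:30, 14:45–15:45.
Anders ∩ Bob ∩ Quinn: 12:15–12:30, 14:45–15:00.
Anders ∩ Bob ∩ Quinn ∩ Ximena: 12:15–12:30.
Single common window of 15 minutes.

15 minutes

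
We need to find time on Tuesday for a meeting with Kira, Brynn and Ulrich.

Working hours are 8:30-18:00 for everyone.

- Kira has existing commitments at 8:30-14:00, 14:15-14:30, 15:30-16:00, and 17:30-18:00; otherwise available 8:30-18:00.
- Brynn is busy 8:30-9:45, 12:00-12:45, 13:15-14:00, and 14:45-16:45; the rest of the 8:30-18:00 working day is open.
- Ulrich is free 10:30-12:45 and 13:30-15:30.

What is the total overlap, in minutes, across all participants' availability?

Kira free within 08:30–18:00: 14:00–14:15, 14:30–15:30, 16:00–17:30.
Brynn free within 08:30–18:00: 09:45–12:00, 12:45–13:15, 14:00–14:45, 16:45–18:00.
Kira ∩ Brynn: 14:00–14:15, 14:30–14:45, 16:45–17:30.
Kira ∩ Brynn ∩ Ulrich: 14:00–14:15, 14:30–14:45.
Total common minutes: 15 + 15 = 30.

30 minutes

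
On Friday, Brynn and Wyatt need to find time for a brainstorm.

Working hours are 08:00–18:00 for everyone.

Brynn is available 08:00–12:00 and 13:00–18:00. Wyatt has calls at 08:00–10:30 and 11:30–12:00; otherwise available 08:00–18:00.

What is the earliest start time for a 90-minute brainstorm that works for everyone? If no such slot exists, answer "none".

Wyatt free within 08:00–18:00: 10:30–11:30, 12:00–18:00.
Brynn ∩ Wyatt: 10:30–11:30, 13:00–18:00.
Windows ≥ 90 min: 13:00–18:00.
Earliest such window starts at 13:00.

13:00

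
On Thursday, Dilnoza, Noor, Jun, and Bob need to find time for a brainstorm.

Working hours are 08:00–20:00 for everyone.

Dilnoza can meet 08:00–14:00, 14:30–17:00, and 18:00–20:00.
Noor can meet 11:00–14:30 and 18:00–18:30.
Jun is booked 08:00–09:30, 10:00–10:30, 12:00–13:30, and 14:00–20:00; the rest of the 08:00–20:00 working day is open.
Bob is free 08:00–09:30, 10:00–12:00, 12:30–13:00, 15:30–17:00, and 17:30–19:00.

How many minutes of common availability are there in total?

Jun free within 08:00–20:00: 09:30–10:00, 10:30–12:00, 13:30–14:00.
Dilnoza ∩ Noor: 11:00–14:00, 18:00–18:30.
Dilnoza ∩ Noor ∩ Jun: 11:00–12:00, 13:30–14:00.
Dilnoza ∩ Noor ∩ Jun ∩ Bob: 11:00–12:00.
Total common minutes: 60.

60 minutes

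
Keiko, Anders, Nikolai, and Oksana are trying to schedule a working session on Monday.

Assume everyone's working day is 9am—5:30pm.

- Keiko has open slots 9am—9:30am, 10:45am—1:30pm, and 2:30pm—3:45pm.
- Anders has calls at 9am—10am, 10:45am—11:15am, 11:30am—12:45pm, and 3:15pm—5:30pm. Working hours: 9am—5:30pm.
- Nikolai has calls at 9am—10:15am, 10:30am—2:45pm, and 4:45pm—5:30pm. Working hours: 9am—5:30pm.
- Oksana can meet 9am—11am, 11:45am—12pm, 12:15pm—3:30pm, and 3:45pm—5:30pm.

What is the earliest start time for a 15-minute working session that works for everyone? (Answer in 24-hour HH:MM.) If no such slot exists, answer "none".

14:45

Anders free within 09:00–17:30: 10:00–10:45, 11:15–11:30, 12:45–15:15.
Nikolai free within 09:00–17:30: 10:15–10:30, 14:45–16:45.
Keiko ∩ Anders: 11:15–11:30, 12:45–13:30, 14:30–15:15.
Keiko ∩ Anders ∩ Nikolai: 14:45–15:15.
Keiko ∩ Anders ∩ Nikolai ∩ Oksana: 14:45–15:15.
Windows ≥ 15 min: 14:45–15:15.
Earliest such window starts at 14:45.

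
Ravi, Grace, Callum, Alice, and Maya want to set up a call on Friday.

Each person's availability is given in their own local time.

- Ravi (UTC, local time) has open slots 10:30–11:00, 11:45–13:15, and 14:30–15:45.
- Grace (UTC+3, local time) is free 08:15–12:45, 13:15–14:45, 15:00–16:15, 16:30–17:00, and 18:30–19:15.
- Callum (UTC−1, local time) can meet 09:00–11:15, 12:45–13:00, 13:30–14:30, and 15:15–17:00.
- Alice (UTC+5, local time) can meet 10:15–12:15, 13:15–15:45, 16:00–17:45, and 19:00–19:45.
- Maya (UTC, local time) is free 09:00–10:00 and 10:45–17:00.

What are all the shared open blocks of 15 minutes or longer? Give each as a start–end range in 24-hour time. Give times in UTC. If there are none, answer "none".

12:00–12:15

Ravi → UTC: 10:30–11:00, 11:45–13:15, 14:30–15:45.
Grace → UTC: 05:15–09:45, 10:15–11:45, 12:00–13:15, 13:30–14:00, 15:30–16:15.
Callum → UTC: 10:00–12:15, 13:45–14:00, 14:30–15:30, 16:15–18:00.
Alice → UTC: 05:15–07:15, 08:15–10:45, 11:00–12:45, 14:00–14:45.
Maya → UTC: 09:00–10:00, 10:45–17:00.
Ravi ∩ Grace: 10:30–11:00, 12:00–13:15, 15:30–15:45.
Ravi ∩ Grace ∩ Callum: 10:30–11:00, 12:00–12:15.
Ravi ∩ Grace ∩ Callum ∩ Alice: 10:30–10:45, 12:00–12:15.
Ravi ∩ Grace ∩ Callum ∩ Alice ∩ Maya: 12:00–12:15.
Windows ≥ 15 min: 12:00–12:15.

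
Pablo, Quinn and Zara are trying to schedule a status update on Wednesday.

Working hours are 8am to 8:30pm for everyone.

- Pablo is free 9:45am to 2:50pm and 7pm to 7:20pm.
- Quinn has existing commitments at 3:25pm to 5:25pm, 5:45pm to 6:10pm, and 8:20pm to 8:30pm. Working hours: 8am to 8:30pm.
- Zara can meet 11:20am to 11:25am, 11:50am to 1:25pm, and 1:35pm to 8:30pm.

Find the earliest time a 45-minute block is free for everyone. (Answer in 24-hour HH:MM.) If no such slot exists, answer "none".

Quinn free within 08:00–20:30: 08:00–15:25, 17:25–17:45, 18:10–20:20.
Pablo ∩ Quinn: 09:45–14:50, 19:00–19:20.
Pablo ∩ Quinn ∩ Zara: 11:20–11:25, 11:50–13:25, 13:35–14:50, 19:00–19:20.
Windows ≥ 45 min: 11:50–13:25, 13:35–14:50.
Earliest such window starts at 11:50.

11:50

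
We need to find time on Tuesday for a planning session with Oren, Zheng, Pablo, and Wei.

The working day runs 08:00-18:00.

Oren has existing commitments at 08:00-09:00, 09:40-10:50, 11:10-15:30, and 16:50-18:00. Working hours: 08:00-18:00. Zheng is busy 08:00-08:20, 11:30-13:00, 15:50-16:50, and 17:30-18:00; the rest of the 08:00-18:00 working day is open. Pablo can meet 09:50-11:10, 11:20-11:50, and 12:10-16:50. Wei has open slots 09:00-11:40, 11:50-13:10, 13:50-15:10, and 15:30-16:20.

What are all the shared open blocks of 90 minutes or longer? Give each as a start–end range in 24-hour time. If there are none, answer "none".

Oren free within 08:00–18:00: 09:00–09:40, 10:50–11:10, 15:30–16:50.
Zheng free within 08:00–18:00: 08:20–11:30, 13:00–15:50, 16:50–17:30.
Oren ∩ Zheng: 09:00–09:40, 10:50–11:10, 15:30–15:50.
Oren ∩ Zheng ∩ Pablo: 10:50–11:10, 15:30–15:50.
Oren ∩ Zheng ∩ Pablo ∩ Wei: 10:50–11:10, 15:30–15:50.
Windows ≥ 90 min: (none).

none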